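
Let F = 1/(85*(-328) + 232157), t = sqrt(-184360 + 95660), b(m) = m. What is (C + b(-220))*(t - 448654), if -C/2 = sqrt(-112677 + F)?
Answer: 8*(224327 - 5*I*sqrt(887))*(11235235 + I*sqrt(1175477245305314))/204277 ≈ 9.8904e+7 + 3.0114e+8*I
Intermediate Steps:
t = 10*I*sqrt(887) (t = sqrt(-88700) = 10*I*sqrt(887) ≈ 297.83*I)
F = 1/204277 (F = 1/(-27880 + 232157) = 1/204277 ≈ 4.8953e-6)
C = -4*I*sqrt(1175477245305314)/204277 (C = -2*sqrt(-112677 + 1/204277) = -4*I*sqrt(1175477245305314)/204277 ≈ -671.35*I)
(C + b(-220))*(t - 448654) = (-4*I*sqrt(1175477245305314)/204277 - 220)*(10*I*sqrt(887) - 448654) = (-220 - 4*I*sqrt(1175477245305314)/204277)*(-448654 + 10*I*sqrt(887)) = (-448654 + 10*I*sqrt(887))*(-220 - 4*I*sqrt(1175477245305314)/204277)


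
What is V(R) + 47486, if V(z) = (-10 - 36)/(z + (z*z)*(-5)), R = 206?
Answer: 5032898705/105987 ≈ 47486.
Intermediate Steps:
V(z) = -46/(z - 5*z²) (V(z) = -46/(z + z²*(-5)) = -46/(z - 5*z²))
V(R) + 47486 = 46/(206*(-1 + 5*206)) + 47486 = 46*(1/206)/(-1 + 1030) + 47486 = 46*(1/206)/1029 + 47486 = 46*(1/206)*(1/1029) + 47486 = 23/105987 + 47486 = 5032898705/105987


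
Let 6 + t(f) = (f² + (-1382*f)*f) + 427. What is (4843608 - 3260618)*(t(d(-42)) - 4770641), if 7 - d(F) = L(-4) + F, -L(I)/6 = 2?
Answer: -15685722853790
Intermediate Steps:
L(I) = -12 (L(I) = -6*2 = -12)
d(F) = 19 - F (d(F) = 7 - (-12 + F) = 7 + (12 - F) = 19 - F)
t(f) = 421 - 1381*f² (t(f) = -6 + ((f² + (-1382*f)*f) + 427) = -6 + ((f² - 1382*f²) + 427) = -6 + (-1381*f² + 427) = -6 + (427 - 1381*f²) = 421 - 1381*f²)
(4843608 - 3260618)*(t(d(-42)) - 4770641) = (4843608 - 3260618)*((421 - 1381*(19 - 1*(-42))²) - 4770641) = 1582990*((421 - 1381*(19 + 42)²) - 4770641) = 1582990*((421 - 1381*61²) - 4770641) = 1582990*((421 - 1381*3721) - 4770641) = 1582990*((421 - 5138701) - 4770641) = 1582990*(-5138280 - 4770641) = 1582990*(-9908921) = -15685722853790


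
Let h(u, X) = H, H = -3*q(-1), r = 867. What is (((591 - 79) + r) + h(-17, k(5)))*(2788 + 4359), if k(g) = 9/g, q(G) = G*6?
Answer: 9984359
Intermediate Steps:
q(G) = 6*G
H = 18 (H = -18*(-1) = -3*(-6) = 18)
h(u, X) = 18
(((591 - 79) + r) + h(-17, k(5)))*(2788 + 4359) = (((591 - 79) + 867) + 18)*(2788 + 4359) = ((512 + 867) + 18)*7147 = (1379 + 18)*7147 = 1397*7147 = 9984359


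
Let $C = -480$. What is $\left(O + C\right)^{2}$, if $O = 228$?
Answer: $63504$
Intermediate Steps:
$\left(O + C\right)^{2} = \left(228 - 480\right)^{2} = \left(-252\right)^{2} = 63504$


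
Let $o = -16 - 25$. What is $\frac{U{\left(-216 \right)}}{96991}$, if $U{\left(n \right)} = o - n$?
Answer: $\frac{175}{96991} \approx 0.0018043$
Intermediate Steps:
$o = -41$
$U{\left(n \right)} = -41 - n$
$\frac{U{\left(-216 \right)}}{96991} = \frac{-41 - -216}{96991} = \left(-41 + 216\right) \frac{1}{96991} = 175 \cdot \frac{1}{96991} = \frac{175}{96991}$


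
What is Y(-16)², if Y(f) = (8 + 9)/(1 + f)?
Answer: 289/225 ≈ 1.2844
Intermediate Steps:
Y(f) = 17/(1 + f)
Y(-16)² = (17/(1 - 16))² = (17/(-15))² = (17*(-1/15))² = (-17/15)² = 289/225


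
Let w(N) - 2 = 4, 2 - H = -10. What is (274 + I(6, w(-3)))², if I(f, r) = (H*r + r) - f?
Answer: 119716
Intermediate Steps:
H = 12 (H = 2 - 1*(-10) = 2 + 10 = 12)
w(N) = 6 (w(N) = 2 + 4 = 6)
I(f, r) = -f + 13*r (I(f, r) = (12*r + r) - f = 13*r - f = -f + 13*r)
(274 + I(6, w(-3)))² = (274 + (-1*6 + 13*6))² = (274 + (-6 + 78))² = (274 + 72)² = 346² = 119716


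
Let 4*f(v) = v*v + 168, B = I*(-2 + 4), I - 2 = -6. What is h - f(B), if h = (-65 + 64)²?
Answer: -57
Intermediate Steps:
I = -4 (I = 2 - 6 = -4)
B = -8 (B = -4*(-2 + 4) = -4*2 = -8)
f(v) = 42 + v²/4 (f(v) = (v*v + 168)/4 = (v² + 168)/4 = (168 + v²)/4 = 42 + v²/4)
h = 1 (h = (-1)² = 1)
h - f(B) = 1 - (42 + (¼)*(-8)²) = 1 - (42 + (¼)*64) = 1 - (42 + 16) = 1 - 1*58 = 1 - 58 = -57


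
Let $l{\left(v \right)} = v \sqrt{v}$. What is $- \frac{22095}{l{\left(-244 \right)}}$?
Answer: $- \frac{22095 i \sqrt{61}}{29768} \approx - 5.7971 i$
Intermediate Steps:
$l{\left(v \right)} = v^{\frac{3}{2}}$
$- \frac{22095}{l{\left(-244 \right)}} = - \frac{22095}{\left(-244\right)^{\frac{3}{2}}} = - \frac{22095}{\left(-488\right) i \sqrt{61}} = - 22095 \frac{i \sqrt{61}}{29768} = - \frac{22095 i \sqrt{61}}{29768}$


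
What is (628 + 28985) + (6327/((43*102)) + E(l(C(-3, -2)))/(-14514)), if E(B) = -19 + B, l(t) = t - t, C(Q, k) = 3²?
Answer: 157100685922/5304867 ≈ 29614.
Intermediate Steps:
C(Q, k) = 9
l(t) = 0
(628 + 28985) + (6327/((43*102)) + E(l(C(-3, -2)))/(-14514)) = (628 + 28985) + (6327/((43*102)) + (-19 + 0)/(-14514)) = 29613 + (6327/4386 - 19*(-1/14514)) = 29613 + (6327*(1/4386) + 19/14514) = 29613 + (2109/1462 + 19/14514) = 29613 + 7659451/5304867 = 157100685922/5304867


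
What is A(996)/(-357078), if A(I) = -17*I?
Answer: 2822/59513 ≈ 0.047418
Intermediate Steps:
A(996)/(-357078) = -17*996/(-357078) = -16932*(-1/357078) = 2822/59513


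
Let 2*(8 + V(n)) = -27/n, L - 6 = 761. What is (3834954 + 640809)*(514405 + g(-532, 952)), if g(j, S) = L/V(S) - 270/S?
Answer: 16719536780468831781/7263284 ≈ 2.3019e+12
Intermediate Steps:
L = 767 (L = 6 + 761 = 767)
V(n) = -8 - 27/(2*n) (V(n) = -8 + (-27/n)/2 = -8 - 27/(2*n))
g(j, S) = -270/S + 767/(-8 - 27/(2*S)) (g(j, S) = 767/(-8 - 27/(2*S)) - 270/S = -270/S + 767/(-8 - 27/(2*S)))
(3834954 + 640809)*(514405 + g(-532, 952)) = (3834954 + 640809)*(514405 + 2*(-3645 - 2160*952 - 767*952²)/(952*(27 + 16*952))) = 4475763*(514405 + 2*(1/952)*(-3645 - 2056320 - 767*906304)/(27 + 15232)) = 4475763*(514405 + 2*(1/952)*(-3645 - 2056320 - 695135168)/15259) = 4475763*(514405 + 2*(1/952)*(1/15259)*(-697195133)) = 4475763*(514405 - 697195133/7263284) = 4475763*(3735572410887/7263284) = 16719536780468831781/7263284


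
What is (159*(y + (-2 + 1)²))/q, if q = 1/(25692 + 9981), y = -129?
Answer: -726016896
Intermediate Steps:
q = 1/35673 ≈ 2.8032e-5
(159*(y + (-2 + 1)²))/q = (159*(-129 + (-2 + 1)²))/(1/35673) = (159*(-129 + (-1)²))*35673 = (159*(-129 + 1))*35673 = (159*(-128))*35673 = -20352*35673 = -726016896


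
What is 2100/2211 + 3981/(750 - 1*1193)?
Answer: -2623897/326491 ≈ -8.0367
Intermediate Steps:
2100/2211 + 3981/(750 - 1*1193) = 2100*(1/2211) + 3981/(750 - 1193) = 700/737 + 3981/(-443) = 700/737 + 3981*(-1/443) = 700/737 - 3981/443 = -2623897/326491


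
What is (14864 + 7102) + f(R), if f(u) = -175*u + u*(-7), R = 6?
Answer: 20874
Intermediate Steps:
f(u) = -182*u (f(u) = -175*u - 7*u = -182*u)
(14864 + 7102) + f(R) = (14864 + 7102) - 182*6 = 21966 - 1092 = 20874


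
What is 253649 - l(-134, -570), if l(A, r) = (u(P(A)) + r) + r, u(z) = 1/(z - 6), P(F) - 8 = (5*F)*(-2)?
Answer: 341926837/1342 ≈ 2.5479e+5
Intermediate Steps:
P(F) = 8 - 10*F (P(F) = 8 + (5*F)*(-2) = 8 - 10*F)
u(z) = 1/(-6 + z)
l(A, r) = 1/(2 - 10*A) + 2*r (l(A, r) = (1/(-6 + (8 - 10*A)) + r) + r = (1/(2 - 10*A) + r) + r = (r + 1/(2 - 10*A)) + r = 1/(2 - 10*A) + 2*r)
253649 - l(-134, -570) = 253649 - (-1 + 4*(-570)*(-1 + 5*(-134)))/(2*(-1 + 5*(-134))) = 253649 - (-1 + 4*(-570)*(-1 - 670))/(2*(-1 - 670)) = 253649 - (-1 + 4*(-570)*(-671))/(2*(-671)) = 253649 - (-1)*(-1 + 1529880)/(2*671) = 253649 - (-1)*1529879/(2*671) = 253649 - 1*(-1529879/1342) = 253649 + 1529879/1342 = 341926837/1342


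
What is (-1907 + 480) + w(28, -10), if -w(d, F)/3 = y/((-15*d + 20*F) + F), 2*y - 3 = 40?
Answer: -599297/420 ≈ -1426.9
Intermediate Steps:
y = 43/2 (y = 3/2 + (1/2)*40 = 3/2 + 20 = 43/2 ≈ 21.500)
w(d, F) = -129/(2*(-15*d + 21*F)) (w(d, F) = -129/(2*((-15*d + 20*F) + F)) = -129/(2*(-15*d + 21*F)))
(-1907 + 480) + w(28, -10) = (-1907 + 480) + 43/(2*(-7*(-10) + 5*28)) = -1427 + 43/(2*(70 + 140)) = -1427 + (43/2)/210 = -1427 + (43/2)*(1/210) = -1427 + 43/420 = -599297/420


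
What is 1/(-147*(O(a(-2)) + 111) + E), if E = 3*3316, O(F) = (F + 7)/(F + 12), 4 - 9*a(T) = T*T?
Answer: -4/25819 ≈ -0.00015492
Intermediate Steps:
a(T) = 4/9 - T**2/9 (a(T) = 4/9 - T*T/9 = 4/9 - T**2/9)
O(F) = (7 + F)/(12 + F)
E = 9948
1/(-147*(O(a(-2)) + 111) + E) = 1/(-147*((7 + (4/9 - 1/9*(-2)**2))/(12 + (4/9 - 1/9*(-2)**2)) + 111) + 9948) = 1/(-147*((7 + (4/9 - 1/9*4))/(12 + (4/9 - 1/9*4)) + 111) + 9948) = 1/(-147*((7 + (4/9 - 4/9))/(12 + (4/9 - 4/9)) + 111) + 9948) = 1/(-147*((7 + 0)/(12 + 0) + 111) + 9948) = 1/(-147*(7/12 + 111) + 9948) = 1/(-147*1339/12 + 9948) = 1/(-65611/4 + 9948) = 1/(-25819/4) = -4/25819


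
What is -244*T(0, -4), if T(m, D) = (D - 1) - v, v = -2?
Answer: 732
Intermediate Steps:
T(m, D) = 1 + D (T(m, D) = (D - 1) - 1*(-2) = (-1 + D) + 2 = 1 + D)
-244*T(0, -4) = -244*(1 - 4) = -244*(-3) = 732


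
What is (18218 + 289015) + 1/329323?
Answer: 101178893260/329323 ≈ 3.0723e+5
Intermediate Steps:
(18218 + 289015) + 1/329323 = 307233 + 1/329323 = 101178893260/329323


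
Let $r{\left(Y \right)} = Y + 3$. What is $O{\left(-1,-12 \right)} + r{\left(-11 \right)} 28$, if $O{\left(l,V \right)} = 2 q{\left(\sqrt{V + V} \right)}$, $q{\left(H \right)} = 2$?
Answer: $-220$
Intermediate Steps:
$r{\left(Y \right)} = 3 + Y$
$O{\left(l,V \right)} = 4$ ($O{\left(l,V \right)} = 2 \cdot 2 = 4$)
$O{\left(-1,-12 \right)} + r{\left(-11 \right)} 28 = 4 + \left(3 - 11\right) 28 = 4 - 224 = -220$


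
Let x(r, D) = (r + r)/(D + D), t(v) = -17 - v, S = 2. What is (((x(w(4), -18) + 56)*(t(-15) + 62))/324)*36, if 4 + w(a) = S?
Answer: 10100/27 ≈ 374.07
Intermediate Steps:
w(a) = -2 (w(a) = -4 + 2 = -2)
x(r, D) = r/D (x(r, D) = (2*r)/((2*D)) = (2*r)*(1/(2*D)) = r/D)
(((x(w(4), -18) + 56)*(t(-15) + 62))/324)*36 = (((-2/(-18) + 56)*((-17 - 1*(-15)) + 62))/324)*36 = (((-2*(-1/18) + 56)*((-17 + 15) + 62))*(1/324))*36 = (((⅑ + 56)*(-2 + 62))*(1/324))*36 = (((505/9)*60)*(1/324))*36 = ((10100/3)*(1/324))*36 = (2525/243)*36 = 10100/27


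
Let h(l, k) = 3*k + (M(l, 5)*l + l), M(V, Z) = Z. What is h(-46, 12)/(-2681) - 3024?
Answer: -8107104/2681 ≈ -3023.9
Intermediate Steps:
h(l, k) = 3*k + 6*l (h(l, k) = 3*k + (5*l + l) = 3*k + 6*l)
h(-46, 12)/(-2681) - 3024 = (3*12 + 6*(-46))/(-2681) - 3024 = (36 - 276)*(-1/2681) - 3024 = -240*(-1/2681) - 3024 = 240/2681 - 3024 = -8107104/2681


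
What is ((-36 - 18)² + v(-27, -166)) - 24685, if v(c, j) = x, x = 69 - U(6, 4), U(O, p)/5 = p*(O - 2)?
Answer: -21780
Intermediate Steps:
U(O, p) = 5*p*(-2 + O) (U(O, p) = 5*(p*(O - 2)) = 5*(p*(-2 + O)) = 5*p*(-2 + O))
x = -11 (x = 69 - 5*4*(-2 + 6) = 69 - 5*4*4 = 69 - 1*80 = 69 - 80 = -11)
v(c, j) = -11
((-36 - 18)² + v(-27, -166)) - 24685 = ((-36 - 18)² - 11) - 24685 = ((-54)² - 11) - 24685 = (2916 - 11) - 24685 = 2905 - 24685 = -21780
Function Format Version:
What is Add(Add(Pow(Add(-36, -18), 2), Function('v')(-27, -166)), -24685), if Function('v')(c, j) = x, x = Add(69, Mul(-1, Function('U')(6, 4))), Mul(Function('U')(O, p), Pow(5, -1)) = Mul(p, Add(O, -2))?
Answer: -21780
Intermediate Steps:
Function('U')(O, p) = Mul(5, p, Add(-2, O)) (Function('U')(O, p) = Mul(5, Mul(p, Add(O, -2))) = Mul(5, Mul(p, Add(-2, O))) = Mul(5, p, Add(-2, O)))
x = -11 (x = Add(69, Mul(-1, Mul(5, 4, Add(-2, 6)))) = Add(69, Mul(-1, Mul(5, 4, 4))) = Add(69, Mul(-1, 80)) = Add(69, -80) = -11)
Function('v')(c, j) = -11
Add(Add(Pow(Add(-36, -18), 2), Function('v')(-27, -166)), -24685) = Add(Add(Pow(Add(-36, -18), 2), -11), -24685) = Add(Add(Pow(-54, 2), -11), -24685) = Add(Add(2916, -11), -24685) = Add(2905, -24685) = -21780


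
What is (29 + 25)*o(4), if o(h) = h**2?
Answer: 864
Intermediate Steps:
(29 + 25)*o(4) = (29 + 25)*4**2 = 54*16 = 864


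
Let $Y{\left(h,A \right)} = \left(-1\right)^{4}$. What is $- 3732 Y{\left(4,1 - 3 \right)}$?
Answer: $-3732$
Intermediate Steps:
$Y{\left(h,A \right)} = 1$
$- 3732 Y{\left(4,1 - 3 \right)} = \left(-3732\right) 1 = -3732$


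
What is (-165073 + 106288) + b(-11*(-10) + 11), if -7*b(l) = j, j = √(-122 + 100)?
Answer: -58785 - I*√22/7 ≈ -58785.0 - 0.67006*I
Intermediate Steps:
j = I*√22 (j = √(-22) = I*√22 ≈ 4.6904*I)
b(l) = -I*√22/7
(-165073 + 106288) + b(-11*(-10) + 11) = (-165073 + 106288) - I*√22/7 = -58785 - I*√22/7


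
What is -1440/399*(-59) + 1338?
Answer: 206274/133 ≈ 1550.9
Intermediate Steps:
-1440/399*(-59) + 1338 = -1440*1/399*(-59) + 1338 = -480/133*(-59) + 1338 = 28320/133 + 1338 = 206274/133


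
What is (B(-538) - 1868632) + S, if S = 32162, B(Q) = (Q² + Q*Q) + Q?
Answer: -1258120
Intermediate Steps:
B(Q) = Q + 2*Q² (B(Q) = (Q² + Q²) + Q = 2*Q² + Q = Q + 2*Q²)
(B(-538) - 1868632) + S = (-538*(1 + 2*(-538)) - 1868632) + 32162 = (-538*(1 - 1076) - 1868632) + 32162 = (-538*(-1075) - 1868632) + 32162 = (578350 - 1868632) + 32162 = -1290282 + 32162 = -1258120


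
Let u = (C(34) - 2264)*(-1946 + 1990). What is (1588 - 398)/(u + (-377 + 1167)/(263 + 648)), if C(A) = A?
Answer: -108409/8938653 ≈ -0.012128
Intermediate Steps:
u = -98120 (u = (34 - 2264)*(-1946 + 1990) = -2230*44 = -98120)
(1588 - 398)/(u + (-377 + 1167)/(263 + 648)) = (1588 - 398)/(-98120 + (-377 + 1167)/(263 + 648)) = 1190/(-98120 + 790/911) = 1190/(-89386530/911) = 1190*(-911/89386530) = -108409/8938653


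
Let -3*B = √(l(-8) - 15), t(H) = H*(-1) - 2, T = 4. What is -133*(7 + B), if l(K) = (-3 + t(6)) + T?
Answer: -931 + 133*I*√22/3 ≈ -931.0 + 207.94*I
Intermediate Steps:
t(H) = -2 - H (t(H) = -H - 2 = -2 - H)
l(K) = -7 (l(K) = (-3 + (-2 - 1*6)) + 4 = (-3 + (-2 - 6)) + 4 = (-3 - 8) + 4 = -11 + 4 = -7)
B = -I*√22/3 (B = -√(-7 - 15)/3 = -I*√22/3 ≈ -1.5635*I)
-133*(7 + B) = -133*(7 - I*√22/3) = -931 + 133*I*√22/3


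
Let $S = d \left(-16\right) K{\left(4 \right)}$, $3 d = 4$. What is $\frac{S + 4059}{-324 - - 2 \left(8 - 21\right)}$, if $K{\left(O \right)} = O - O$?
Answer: $- \frac{4059}{350} \approx -11.597$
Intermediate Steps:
$d = \frac{4}{3}$ ($d = \frac{1}{3} \cdot 4 = \frac{4}{3} \approx 1.3333$)
$K{\left(O \right)} = 0$
$S = 0$ ($S = \frac{4}{3} \left(-16\right) 0 = \left(- \frac{64}{3}\right) 0 = 0$)
$\frac{S + 4059}{-324 - - 2 \left(8 - 21\right)} = \frac{0 + 4059}{-324 - - 2 \left(8 - 21\right)} = \frac{4059}{-324 - \left(-2\right) \left(-13\right)} = \frac{4059}{-324 - 26} = \frac{4059}{-350} = 4059 \left(- \frac{1}{350}\right) = - \frac{4059}{350}$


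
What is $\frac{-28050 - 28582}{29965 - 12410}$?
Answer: $- \frac{56632}{17555} \approx -3.226$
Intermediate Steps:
$\frac{-28050 - 28582}{29965 - 12410} = - \frac{56632}{17555}$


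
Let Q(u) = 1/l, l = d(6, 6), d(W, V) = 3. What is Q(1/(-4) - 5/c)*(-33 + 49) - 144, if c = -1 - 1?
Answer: -416/3 ≈ -138.67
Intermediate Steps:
l = 3
c = -2
Q(u) = 1/3
Q(1/(-4) - 5/c)*(-33 + 49) - 144 = (-33 + 49)/3 - 144 = (1/3)*16 - 144 = 16/3 - 144 = -416/3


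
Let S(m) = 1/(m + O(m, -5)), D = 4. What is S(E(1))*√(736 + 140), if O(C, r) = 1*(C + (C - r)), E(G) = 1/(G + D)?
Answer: 5*√219/14 ≈ 5.2852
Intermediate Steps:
E(G) = 1/(4 + G) (E(G) = 1/(G + 4) = 1/(4 + G))
O(C, r) = -r + 2*C (O(C, r) = 1*(-r + 2*C) = -r + 2*C)
S(m) = 1/(5 + 3*m) (S(m) = 1/(m + (-1*(-5) + 2*m)) = 1/(m + (5 + 2*m)) = 1/(5 + 3*m))
S(E(1))*√(736 + 140) = √(736 + 140)/(5 + 3/(4 + 1)) = √876/(5 + 3/5) = (2*√219)/(5 + 3*(⅕)) = (2*√219)/(5 + ⅗) = (2*√219)/(28/5) = 5*(2*√219)/28 = 5*√219/14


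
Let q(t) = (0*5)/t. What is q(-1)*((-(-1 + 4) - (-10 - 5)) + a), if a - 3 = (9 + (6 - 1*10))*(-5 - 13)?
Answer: 0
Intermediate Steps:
q(t) = 0 (q(t) = 0/t = 0)
a = -87 (a = 3 + (9 + (6 - 1*10))*(-5 - 13) = 3 + (9 + (6 - 10))*(-18) = 3 + (9 - 4)*(-18) = 3 + 5*(-18) = 3 - 90 = -87)
q(-1)*((-(-1 + 4) - (-10 - 5)) + a) = 0*((-(-1 + 4) - (-10 - 5)) - 87) = 0*((-1*3 - 1*(-15)) - 87) = 0*((-3 + 15) - 87) = 0*(12 - 87) = 0*(-75) = 0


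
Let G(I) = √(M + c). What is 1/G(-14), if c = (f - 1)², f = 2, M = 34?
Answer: √35/35 ≈ 0.16903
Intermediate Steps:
c = 1 (c = (2 - 1)² = 1² = 1)
G(I) = √35 (G(I) = √(34 + 1) = √35)
1/G(-14) = 1/(√35) = √35/35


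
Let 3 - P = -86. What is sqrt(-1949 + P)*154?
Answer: 308*I*sqrt(465) ≈ 6641.7*I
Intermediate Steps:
P = 89 (P = 3 - 1*(-86) = 3 + 86 = 89)
sqrt(-1949 + P)*154 = sqrt(-1949 + 89)*154 = sqrt(-1860)*154 = (2*I*sqrt(465))*154 = 308*I*sqrt(465)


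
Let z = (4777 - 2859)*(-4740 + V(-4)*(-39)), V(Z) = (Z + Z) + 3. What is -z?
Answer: 8717310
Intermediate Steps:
V(Z) = 3 + 2*Z (V(Z) = 2*Z + 3 = 3 + 2*Z)
z = -8717310 (z = (4777 - 2859)*(-4740 + (3 + 2*(-4))*(-39)) = 1918*(-4740 + (3 - 8)*(-39)) = 1918*(-4740 - 5*(-39)) = 1918*(-4740 + 195) = 1918*(-4545) = -8717310)
-z = -1*(-8717310) = 8717310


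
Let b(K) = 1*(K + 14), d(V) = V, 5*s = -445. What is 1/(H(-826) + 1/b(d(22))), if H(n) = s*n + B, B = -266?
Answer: 36/2636929 ≈ 1.3652e-5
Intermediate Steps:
s = -89 (s = (⅕)*(-445) = -89)
b(K) = 14 + K (b(K) = 1*(14 + K) = 14 + K)
H(n) = -266 - 89*n (H(n) = -89*n - 266 = -266 - 89*n)
1/(H(-826) + 1/b(d(22))) = 1/((-266 - 89*(-826)) + 1/(14 + 22)) = 1/((-266 + 73514) + 1/36) = 1/(73248 + 1/36) = 1/(2636929/36) = 36/2636929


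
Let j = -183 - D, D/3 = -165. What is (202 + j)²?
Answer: 264196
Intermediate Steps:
D = -495 (D = 3*(-165) = -495)
j = 312 (j = -183 - 1*(-495) = -183 + 495 = 312)
(202 + j)² = (202 + 312)² = 514² = 264196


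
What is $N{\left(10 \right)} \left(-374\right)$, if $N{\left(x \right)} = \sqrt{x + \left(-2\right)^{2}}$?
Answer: $- 374 \sqrt{14} \approx -1399.4$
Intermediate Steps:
$N{\left(x \right)} = \sqrt{4 + x}$ ($N{\left(x \right)} = \sqrt{x + 4} = \sqrt{4 + x}$)
$N{\left(10 \right)} \left(-374\right) = \sqrt{4 + 10} \left(-374\right) = \sqrt{14} \left(-374\right) = - 374 \sqrt{14}$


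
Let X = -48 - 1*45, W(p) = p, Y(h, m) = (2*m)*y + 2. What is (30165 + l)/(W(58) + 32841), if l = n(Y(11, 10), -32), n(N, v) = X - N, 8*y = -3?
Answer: 60155/65798 ≈ 0.91424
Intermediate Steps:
y = -3/8 (y = (⅛)*(-3) = -3/8 ≈ -0.37500)
Y(h, m) = 2 - 3*m/4 (Y(h, m) = (2*m)*(-3/8) + 2 = -3*m/4 + 2 = 2 - 3*m/4)
X = -93 (X = -48 - 45 = -93)
n(N, v) = -93 - N
l = -175/2 (l = -93 - (2 - ¾*10) = -93 - (2 - 15/2) = -93 - 1*(-11/2) = -93 + 11/2 = -175/2 ≈ -87.500)
(30165 + l)/(W(58) + 32841) = (30165 - 175/2)/(58 + 32841) = (60155/2)/32899 = (60155/2)*(1/32899) = 60155/65798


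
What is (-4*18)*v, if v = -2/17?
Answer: 144/17 ≈ 8.4706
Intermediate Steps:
v = -2/17 (v = -2*1/17 = -2/17 ≈ -0.11765)
(-4*18)*v = -4*18*(-2/17) = -72*(-2/17) = 144/17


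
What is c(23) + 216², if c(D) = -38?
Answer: 46618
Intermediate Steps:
c(23) + 216² = -38 + 216² = -38 + 46656 = 46618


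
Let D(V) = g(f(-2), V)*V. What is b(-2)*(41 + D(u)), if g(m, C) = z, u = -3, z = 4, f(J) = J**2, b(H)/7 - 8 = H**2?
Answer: 2436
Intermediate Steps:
b(H) = 56 + 7*H**2
g(m, C) = 4
D(V) = 4*V
b(-2)*(41 + D(u)) = (56 + 7*(-2)**2)*(41 + 4*(-3)) = (56 + 7*4)*(41 - 12) = (56 + 28)*29 = 84*29 = 2436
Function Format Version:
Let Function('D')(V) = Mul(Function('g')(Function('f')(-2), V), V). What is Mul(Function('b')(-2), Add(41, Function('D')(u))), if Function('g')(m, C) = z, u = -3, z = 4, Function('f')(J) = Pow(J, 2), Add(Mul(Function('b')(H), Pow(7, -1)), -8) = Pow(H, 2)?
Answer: 2436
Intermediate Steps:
Function('b')(H) = Add(56, Mul(7, Pow(H, 2)))
Function('g')(m, C) = 4
Function('D')(V) = Mul(4, V)
Mul(Function('b')(-2), Add(41, Function('D')(u))) = Mul(Add(56, Mul(7, Pow(-2, 2))), Add(41, Mul(4, -3))) = Mul(Add(56, Mul(7, 4)), Add(41, -12)) = Mul(Add(56, 28), 29) = Mul(84, 29) = 2436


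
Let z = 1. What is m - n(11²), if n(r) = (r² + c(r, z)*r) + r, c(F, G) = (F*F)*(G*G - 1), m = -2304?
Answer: -17066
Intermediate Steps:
c(F, G) = F²*(-1 + G²) (c(F, G) = F²*(G² - 1) = F²*(-1 + G²))
n(r) = r + r² (n(r) = (r² + (r²*(-1 + 1²))*r) + r = (r² + (r²*(-1 + 1))*r) + r = (r² + (r²*0)*r) + r = (r² + 0*r) + r = (r² + 0) + r = r² + r = r + r²)
m - n(11²) = -2304 - 11²*(1 + 11²) = -2304 - 121*(1 + 121) = -2304 - 121*122 = -2304 - 1*14762 = -2304 - 14762 = -17066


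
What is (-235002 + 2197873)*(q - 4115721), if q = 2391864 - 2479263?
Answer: -8250182357520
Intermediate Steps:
q = -87399
(-235002 + 2197873)*(q - 4115721) = (-235002 + 2197873)*(-87399 - 4115721) = 1962871*(-4203120) = -8250182357520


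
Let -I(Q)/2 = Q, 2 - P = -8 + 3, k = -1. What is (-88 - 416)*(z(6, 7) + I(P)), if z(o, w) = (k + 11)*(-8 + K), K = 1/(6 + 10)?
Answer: 47061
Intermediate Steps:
K = 1/16 ≈ 0.062500
P = 7 (P = 2 - (-8 + 3) = 2 - 1*(-5) = 2 + 5 = 7)
I(Q) = -2*Q
z(o, w) = -635/8 (z(o, w) = (-1 + 11)*(-8 + 1/16) = 10*(-127/16) = -635/8)
(-88 - 416)*(z(6, 7) + I(P)) = (-88 - 416)*(-635/8 - 2*7) = -504*(-635/8 - 14) = -504*(-747/8) = 47061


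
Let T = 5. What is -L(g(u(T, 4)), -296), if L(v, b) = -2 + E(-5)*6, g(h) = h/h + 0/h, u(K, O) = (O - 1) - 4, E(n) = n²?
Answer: -148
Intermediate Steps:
u(K, O) = -5 + O (u(K, O) = (-1 + O) - 4 = -5 + O)
g(h) = 1 (g(h) = 1 + 0 = 1)
L(v, b) = 148 (L(v, b) = -2 + (-5)²*6 = -2 + 25*6 = -2 + 150 = 148)
-L(g(u(T, 4)), -296) = -1*148 = -148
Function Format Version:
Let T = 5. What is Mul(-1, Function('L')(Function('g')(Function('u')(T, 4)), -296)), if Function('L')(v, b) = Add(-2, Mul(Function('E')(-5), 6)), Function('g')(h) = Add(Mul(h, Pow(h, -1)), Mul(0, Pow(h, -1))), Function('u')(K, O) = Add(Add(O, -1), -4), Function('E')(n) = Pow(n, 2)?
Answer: -148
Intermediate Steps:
Function('u')(K, O) = Add(-5, O) (Function('u')(K, O) = Add(Add(-1, O), -4) = Add(-5, O))
Function('g')(h) = 1 (Function('g')(h) = Add(1, 0) = 1)
Function('L')(v, b) = 148 (Function('L')(v, b) = Add(-2, Mul(Pow(-5, 2), 6)) = Add(-2, Mul(25, 6)) = Add(-2, 150) = 148)
Mul(-1, Function('L')(Function('g')(Function('u')(T, 4)), -296)) = Mul(-1, 148) = -148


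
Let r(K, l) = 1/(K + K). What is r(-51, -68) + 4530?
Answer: 462059/102 ≈ 4530.0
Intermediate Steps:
r(K, l) = 1/(2*K)
r(-51, -68) + 4530 = (1/2)/(-51) + 4530 = (1/2)*(-1/51) + 4530 = -1/102 + 4530 = 462059/102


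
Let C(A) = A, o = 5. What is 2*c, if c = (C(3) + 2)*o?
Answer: 50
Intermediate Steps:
c = 25 (c = (3 + 2)*5 = 5*5 = 25)
2*c = 2*25 = 50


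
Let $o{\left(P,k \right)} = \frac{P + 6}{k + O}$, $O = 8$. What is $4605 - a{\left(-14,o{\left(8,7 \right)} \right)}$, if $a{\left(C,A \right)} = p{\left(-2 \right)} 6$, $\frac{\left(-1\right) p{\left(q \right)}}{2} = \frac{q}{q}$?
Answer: $4617$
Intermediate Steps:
$o{\left(P,k \right)} = \frac{6 + P}{8 + k}$ ($o{\left(P,k \right)} = \frac{P + 6}{k + 8} = \frac{6 + P}{8 + k}$)
$p{\left(q \right)} = -2$ ($p{\left(q \right)} = - 2 \frac{q}{q} = \left(-2\right) 1 = -2$)
$a{\left(C,A \right)} = -12$ ($a{\left(C,A \right)} = \left(-2\right) 6 = -12$)
$4605 - a{\left(-14,o{\left(8,7 \right)} \right)} = 4605 - -12 = 4605 + 12 = 4617$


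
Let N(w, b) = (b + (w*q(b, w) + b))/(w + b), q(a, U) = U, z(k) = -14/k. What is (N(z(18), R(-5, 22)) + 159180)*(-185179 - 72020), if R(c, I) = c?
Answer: -6386851386733/156 ≈ -4.0941e+10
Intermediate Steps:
N(w, b) = (w² + 2*b)/(b + w) (N(w, b) = (b + (w*w + b))/(w + b) = (b + (w² + b))/(b + w) = (b + (b + w²))/(b + w) = (w² + 2*b)/(b + w))
(N(z(18), R(-5, 22)) + 159180)*(-185179 - 72020) = (((-14/18)² + 2*(-5))/(-5 - 14/18) + 159180)*(-185179 - 72020) = (((-14*1/18)² - 10)/(-5 - 14*1/18) + 159180)*(-257199) = (((-7/9)² - 10)/(-5 - 7/9) + 159180)*(-257199) = ((49/81 - 10)/(-52/9) + 159180)*(-257199) = (-9/52*(-761/81) + 159180)*(-257199) = (761/468 + 159180)*(-257199) = (74497001/468)*(-257199) = -6386851386733/156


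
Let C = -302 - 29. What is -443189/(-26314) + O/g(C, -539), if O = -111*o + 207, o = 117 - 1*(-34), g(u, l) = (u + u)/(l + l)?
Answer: -234642758725/8709934 ≈ -26940.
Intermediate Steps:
C = -331
g(u, l) = u/l (g(u, l) = (2*u)/((2*l)) = (2*u)*(1/(2*l)) = u/l)
o = 151 (o = 117 + 34 = 151)
O = -16554 (O = -111*151 + 207 = -16761 + 207 = -16554)
-443189/(-26314) + O/g(C, -539) = -443189/(-26314) - 16554/((-331/(-539))) = -443189*(-1/26314) - 16554/((-331*(-1/539))) = 443189/26314 - 16554/331/539 = 443189/26314 - 16554*539/331 = 443189/26314 - 8922606/331 = -234642758725/8709934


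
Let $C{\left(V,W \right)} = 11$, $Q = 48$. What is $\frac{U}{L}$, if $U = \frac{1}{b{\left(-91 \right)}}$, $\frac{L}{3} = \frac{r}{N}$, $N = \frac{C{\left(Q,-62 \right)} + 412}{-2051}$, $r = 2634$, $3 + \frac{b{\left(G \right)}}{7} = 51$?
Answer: $- \frac{47}{605061408} \approx -7.7678 \cdot 10^{-8}$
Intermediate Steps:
$b{\left(G \right)} = 336$ ($b{\left(G \right)} = -21 + 7 \cdot 51 = -21 + 357 = 336$)
$N = - \frac{423}{2051}$ ($N = \frac{11 + 412}{-2051} = 423 \left(- \frac{1}{2051}\right) = - \frac{423}{2051} \approx -0.20624$)
$L = - \frac{1800778}{47}$ ($L = 3 \frac{2634}{- \frac{423}{2051}} = 3 \cdot 2634 \left(- \frac{2051}{423}\right) = 3 \left(- \frac{1800778}{141}\right) = - \frac{1800778}{47} \approx -38314.0$)
$U = \frac{1}{336} \approx 0.0029762$
$\frac{U}{L} = \frac{1}{336 \left(- \frac{1800778}{47}\right)} = \frac{1}{336} \left(- \frac{47}{1800778}\right) = - \frac{47}{605061408}$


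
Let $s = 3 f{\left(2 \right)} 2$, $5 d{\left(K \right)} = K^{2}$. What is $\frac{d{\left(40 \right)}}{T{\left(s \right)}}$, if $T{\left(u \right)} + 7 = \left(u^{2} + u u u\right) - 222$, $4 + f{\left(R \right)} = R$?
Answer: $- \frac{320}{1813} \approx -0.1765$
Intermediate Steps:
$d{\left(K \right)} = \frac{K^{2}}{5}$
$f{\left(R \right)} = -4 + R$
$s = -12$ ($s = 3 \left(-4 + 2\right) 2 = 3 \left(-2\right) 2 = \left(-6\right) 2 = -12$)
$T{\left(u \right)} = -229 + u^{2} + u^{3}$ ($T{\left(u \right)} = -7 - \left(222 - u^{2} - u u u\right) = -7 - \left(222 - u^{2} - u^{2} u\right) = -7 - \left(222 - u^{2} - u^{3}\right) = -7 + \left(-222 + u^{2} + u^{3}\right) = -229 + u^{2} + u^{3}$)
$\frac{d{\left(40 \right)}}{T{\left(s \right)}} = \frac{\frac{1}{5} \cdot 40^{2}}{-229 + \left(-12\right)^{2} + \left(-12\right)^{3}} = \frac{\frac{1}{5} \cdot 1600}{-229 + 144 - 1728} = \frac{320}{-1813} = 320 \left(- \frac{1}{1813}\right) = - \frac{320}{1813}$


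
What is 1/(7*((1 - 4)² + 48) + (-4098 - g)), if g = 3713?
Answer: -1/7412 ≈ -0.00013492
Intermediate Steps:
1/(7*((1 - 4)² + 48) + (-4098 - g)) = 1/(7*((1 - 4)² + 48) + (-4098 - 1*3713)) = 1/(7*((-3)² + 48) + (-4098 - 3713)) = 1/(7*(9 + 48) - 7811) = 1/(7*57 - 7811) = 1/(399 - 7811) = 1/(-7412) = -1/7412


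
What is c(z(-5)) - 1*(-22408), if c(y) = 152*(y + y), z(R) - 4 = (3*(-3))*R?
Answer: 37304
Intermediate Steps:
z(R) = 4 - 9*R (z(R) = 4 + (3*(-3))*R = 4 - 9*R)
c(y) = 304*y (c(y) = 152*(2*y) = 304*y)
c(z(-5)) - 1*(-22408) = 304*(4 - 9*(-5)) - 1*(-22408) = 304*(4 + 45) + 22408 = 304*49 + 22408 = 14896 + 22408 = 37304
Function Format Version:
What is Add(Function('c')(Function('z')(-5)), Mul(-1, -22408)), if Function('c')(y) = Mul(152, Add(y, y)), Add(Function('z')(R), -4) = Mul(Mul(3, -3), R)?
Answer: 37304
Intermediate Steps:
Function('z')(R) = Add(4, Mul(-9, R)) (Function('z')(R) = Add(4, Mul(Mul(3, -3), R)) = Add(4, Mul(-9, R)))
Function('c')(y) = Mul(304, y) (Function('c')(y) = Mul(152, Mul(2, y)) = Mul(304, y))
Add(Function('c')(Function('z')(-5)), Mul(-1, -22408)) = Add(Mul(304, Add(4, Mul(-9, -5))), Mul(-1, -22408)) = Add(Mul(304, Add(4, 45)), 22408) = Add(Mul(304, 49), 22408) = Add(14896, 22408) = 37304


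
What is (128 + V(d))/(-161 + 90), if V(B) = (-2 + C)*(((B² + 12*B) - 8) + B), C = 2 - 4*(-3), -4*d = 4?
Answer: 112/71 ≈ 1.5775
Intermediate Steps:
d = -1 (d = -¼*4 = -1)
C = 14 (C = 2 + 12 = 14)
V(B) = -96 + 12*B² + 156*B (V(B) = (-2 + 14)*(((B² + 12*B) - 8) + B) = 12*((-8 + B² + 12*B) + B) = 12*(-8 + B² + 13*B) = -96 + 12*B² + 156*B)
(128 + V(d))/(-161 + 90) = (128 + (-96 + 12*(-1)² + 156*(-1)))/(-161 + 90) = (128 + (-96 + 12*1 - 156))/(-71) = (128 + (-96 + 12 - 156))*(-1/71) = (128 - 240)*(-1/71) = -112*(-1/71) = 112/71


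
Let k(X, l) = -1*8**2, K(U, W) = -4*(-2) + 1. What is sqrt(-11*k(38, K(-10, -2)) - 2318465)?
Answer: 3*I*sqrt(257529) ≈ 1522.4*I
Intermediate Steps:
K(U, W) = 9 (K(U, W) = 8 + 1 = 9)
k(X, l) = -64 (k(X, l) = -1*64 = -64)
sqrt(-11*k(38, K(-10, -2)) - 2318465) = sqrt(-11*(-64) - 2318465) = sqrt(704 - 2318465) = sqrt(-2317761) = 3*I*sqrt(257529)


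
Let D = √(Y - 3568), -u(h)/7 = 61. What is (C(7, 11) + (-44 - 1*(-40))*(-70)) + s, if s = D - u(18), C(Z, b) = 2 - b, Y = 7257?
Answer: 698 + √3689 ≈ 758.74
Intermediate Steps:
u(h) = -427 (u(h) = -7*61 = -427)
D = √3689 (D = √(7257 - 3568) = √3689 ≈ 60.737)
s = 427 + √3689 (s = √3689 - 1*(-427) = √3689 + 427 = 427 + √3689 ≈ 487.74)
(C(7, 11) + (-44 - 1*(-40))*(-70)) + s = ((2 - 1*11) + (-44 - 1*(-40))*(-70)) + (427 + √3689) = ((2 - 11) + (-44 + 40)*(-70)) + (427 + √3689) = (-9 - 4*(-70)) + (427 + √3689) = (-9 + 280) + (427 + √3689) = 271 + (427 + √3689) = 698 + √3689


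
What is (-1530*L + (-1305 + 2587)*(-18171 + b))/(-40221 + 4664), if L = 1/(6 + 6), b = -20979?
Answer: 100380855/71114 ≈ 1411.5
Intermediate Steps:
L = 1/12 ≈ 0.083333
(-1530*L + (-1305 + 2587)*(-18171 + b))/(-40221 + 4664) = (-1530*1/12 + (-1305 + 2587)*(-18171 - 20979))/(-40221 + 4664) = (-255/2 + 1282*(-39150))/(-35557) = (-255/2 - 50190300)*(-1/35557) = -100380855/2*(-1/35557) = 100380855/71114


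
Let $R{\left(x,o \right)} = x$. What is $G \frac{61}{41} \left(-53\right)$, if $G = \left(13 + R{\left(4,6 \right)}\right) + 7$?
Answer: $- \frac{77592}{41} \approx -1892.5$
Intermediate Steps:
$G = 24$ ($G = \left(13 + 4\right) + 7 = 17 + 7 = 24$)
$G \frac{61}{41} \left(-53\right) = 24 \cdot \frac{61}{41} \left(-53\right) = \frac{1464}{41} \left(-53\right) = - \frac{77592}{41}$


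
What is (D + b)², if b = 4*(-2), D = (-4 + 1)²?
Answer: 1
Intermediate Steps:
D = 9 (D = (-3)² = 9)
b = -8
(D + b)² = (9 - 8)² = 1² = 1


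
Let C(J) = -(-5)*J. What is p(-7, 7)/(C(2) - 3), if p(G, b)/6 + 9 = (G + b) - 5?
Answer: -12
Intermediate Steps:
p(G, b) = -84 + 6*G + 6*b (p(G, b) = -54 + 6*((G + b) - 5) = -54 + 6*(-5 + G + b) = -54 + (-30 + 6*G + 6*b) = -84 + 6*G + 6*b)
C(J) = 5*J
p(-7, 7)/(C(2) - 3) = (-84 + 6*(-7) + 6*7)/(5*2 - 3) = (-84 - 42 + 42)/(10 - 3) = -84/7 = (1/7)*(-84) = -12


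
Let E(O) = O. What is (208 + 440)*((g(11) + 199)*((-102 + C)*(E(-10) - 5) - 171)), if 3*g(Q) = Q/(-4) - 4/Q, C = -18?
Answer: 2298639546/11 ≈ 2.0897e+8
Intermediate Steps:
g(Q) = -4/(3*Q) - Q/12 (g(Q) = (Q/(-4) - 4/Q)/3 = (Q*(-1/4) - 4/Q)/3 = (-Q/4 - 4/Q)/3 = (-4/Q - Q/4)/3 = -4/(3*Q) - Q/12)
(208 + 440)*((g(11) + 199)*((-102 + C)*(E(-10) - 5) - 171)) = (208 + 440)*(((1/12)*(-16 - 1*11**2)/11 + 199)*((-102 - 18)*(-10 - 5) - 171)) = 648*(((1/12)*(1/11)*(-16 - 1*121) + 199)*(-120*(-15) - 171)) = 648*(((1/12)*(1/11)*(-16 - 121) + 199)*(1800 - 171)) = 648*(((1/12)*(1/11)*(-137) + 199)*1629) = 648*((-137/132 + 199)*1629) = 648*((26131/132)*1629) = 648*(14189133/44) = 2298639546/11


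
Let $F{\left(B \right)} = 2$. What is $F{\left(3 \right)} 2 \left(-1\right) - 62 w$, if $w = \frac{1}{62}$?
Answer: $-5$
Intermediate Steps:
$w = \frac{1}{62} \approx 0.016129$
$F{\left(3 \right)} 2 \left(-1\right) - 62 w = 2 \cdot 2 \left(-1\right) - 1 = 4 \left(-1\right) - 1 = -4 - 1 = -5$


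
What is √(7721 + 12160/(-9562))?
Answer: √176457248401/4781 ≈ 87.862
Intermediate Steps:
√(7721 + 12160/(-9562)) = √(7721 + 12160*(-1/9562)) = √(7721 - 6080/4781) = √(36908021/4781) = √176457248401/4781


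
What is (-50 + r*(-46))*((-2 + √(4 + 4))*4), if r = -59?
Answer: -21312 + 21312*√2 ≈ 8827.7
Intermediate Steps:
(-50 + r*(-46))*((-2 + √(4 + 4))*4) = (-50 - 59*(-46))*((-2 + √(4 + 4))*4) = (-50 + 2714)*((-2 + √8)*4) = 2664*((-2 + 2*√2)*4) = 2664*(-8 + 8*√2) = -21312 + 21312*√2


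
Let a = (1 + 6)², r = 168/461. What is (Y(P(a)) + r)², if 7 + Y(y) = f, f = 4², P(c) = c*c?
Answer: 18636489/212521 ≈ 87.693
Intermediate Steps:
r = 168/461 (r = 168*(1/461) = 168/461 ≈ 0.36443)
a = 49 (a = 7² = 49)
P(c) = c²
f = 16
Y(y) = 9 (Y(y) = -7 + 16 = 9)
(Y(P(a)) + r)² = (9 + 168/461)² = (4317/461)² = 18636489/212521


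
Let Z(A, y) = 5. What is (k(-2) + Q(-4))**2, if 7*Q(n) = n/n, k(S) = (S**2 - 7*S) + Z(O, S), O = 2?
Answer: 26244/49 ≈ 535.59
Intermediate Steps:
k(S) = 5 + S**2 - 7*S (k(S) = (S**2 - 7*S) + 5 = 5 + S**2 - 7*S)
Q(n) = 1/7 (Q(n) = (n/n)/7 = (1/7)*1 = 1/7)
(k(-2) + Q(-4))**2 = ((5 + (-2)**2 - 7*(-2)) + 1/7)**2 = ((5 + 4 + 14) + 1/7)**2 = (23 + 1/7)**2 = (162/7)**2 = 26244/49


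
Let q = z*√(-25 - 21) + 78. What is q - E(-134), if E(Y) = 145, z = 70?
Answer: -67 + 70*I*√46 ≈ -67.0 + 474.76*I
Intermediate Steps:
q = 78 + 70*I*√46 (q = 70*√(-25 - 21) + 78 = 70*√(-46) + 78 = 70*(I*√46) + 78 = 70*I*√46 + 78 = 78 + 70*I*√46 ≈ 78.0 + 474.76*I)
q - E(-134) = (78 + 70*I*√46) - 1*145 = (78 + 70*I*√46) - 145 = -67 + 70*I*√46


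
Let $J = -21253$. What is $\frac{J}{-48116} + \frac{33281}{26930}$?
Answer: $\frac{1086845943}{647881940} \approx 1.6775$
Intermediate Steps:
$\frac{J}{-48116} + \frac{33281}{26930} = - \frac{21253}{-48116} + \frac{33281}{26930} = \left(-21253\right) \left(- \frac{1}{48116}\right) + 33281 \cdot \frac{1}{26930} = \frac{21253}{48116} + \frac{33281}{26930} = \frac{1086845943}{647881940}$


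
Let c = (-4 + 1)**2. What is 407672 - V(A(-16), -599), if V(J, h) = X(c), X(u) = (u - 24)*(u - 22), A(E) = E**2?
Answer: 407477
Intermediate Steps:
c = 9 (c = (-3)**2 = 9)
X(u) = (-24 + u)*(-22 + u)
V(J, h) = 195 (V(J, h) = 528 + 9**2 - 46*9 = 528 + 81 - 414 = 195)
407672 - V(A(-16), -599) = 407672 - 1*195 = 407672 - 195 = 407477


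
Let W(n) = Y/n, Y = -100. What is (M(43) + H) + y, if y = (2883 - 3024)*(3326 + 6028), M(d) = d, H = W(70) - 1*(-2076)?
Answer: -9217575/7 ≈ -1.3168e+6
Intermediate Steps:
W(n) = -100/n
H = 14522/7 (H = -100/70 - 1*(-2076) = -100*1/70 + 2076 = -10/7 + 2076 = 14522/7 ≈ 2074.6)
y = -1318914 (y = -141*9354 = -1318914)
(M(43) + H) + y = (43 + 14522/7) - 1318914 = 14823/7 - 1318914 = -9217575/7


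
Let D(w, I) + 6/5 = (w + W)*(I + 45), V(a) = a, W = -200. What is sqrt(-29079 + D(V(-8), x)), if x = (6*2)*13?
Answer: I*sqrt(1772205)/5 ≈ 266.25*I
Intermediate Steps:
x = 156 (x = 12*13 = 156)
D(w, I) = -6/5 + (-200 + w)*(45 + I) (D(w, I) = -6/5 + (w - 200)*(I + 45) = -6/5 + (-200 + w)*(45 + I))
sqrt(-29079 + D(V(-8), x)) = sqrt(-29079 + (-45006/5 - 200*156 + 45*(-8) + 156*(-8))) = sqrt(-29079 + (-45006/5 - 31200 - 360 - 1248)) = sqrt(-29079 - 209046/5) = sqrt(-354441/5) = I*sqrt(1772205)/5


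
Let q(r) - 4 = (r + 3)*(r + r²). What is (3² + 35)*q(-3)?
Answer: 176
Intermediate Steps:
q(r) = 4 + (3 + r)*(r + r²) (q(r) = 4 + (r + 3)*(r + r²) = 4 + (3 + r)*(r + r²))
(3² + 35)*q(-3) = (3² + 35)*(4 + (-3)³ + 3*(-3) + 4*(-3)²) = (9 + 35)*(4 - 27 - 9 + 4*9) = 44*(4 - 27 - 9 + 36) = 44*4 = 176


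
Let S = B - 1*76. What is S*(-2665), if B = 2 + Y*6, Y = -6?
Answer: 293150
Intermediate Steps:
B = -34 (B = 2 - 6*6 = 2 - 36 = -34)
S = -110 (S = -34 - 1*76 = -34 - 76 = -110)
S*(-2665) = -110*(-2665) = 293150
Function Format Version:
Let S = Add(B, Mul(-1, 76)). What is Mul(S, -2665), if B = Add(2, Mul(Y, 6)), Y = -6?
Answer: 293150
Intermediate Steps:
B = -34 (B = Add(2, Mul(-6, 6)) = Add(2, -36) = -34)
S = -110 (S = Add(-34, Mul(-1, 76)) = Add(-34, -76) = -110)
Mul(S, -2665) = Mul(-110, -2665) = 293150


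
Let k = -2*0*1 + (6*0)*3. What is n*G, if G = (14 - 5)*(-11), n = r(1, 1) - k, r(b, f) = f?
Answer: -99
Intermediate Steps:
k = 0 (k = 0*1 + 0*3 = 0 + 0 = 0)
n = 1 (n = 1 - 1*0 = 1 + 0 = 1)
G = -99 (G = 9*(-11) = -99)
n*G = 1*(-99) = -99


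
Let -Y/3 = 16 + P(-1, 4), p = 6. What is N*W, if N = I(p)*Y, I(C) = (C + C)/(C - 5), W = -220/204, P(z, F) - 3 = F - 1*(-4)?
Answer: 17820/17 ≈ 1048.2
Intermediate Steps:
P(z, F) = 7 + F (P(z, F) = 3 + (F - 1*(-4)) = 3 + (F + 4) = 3 + (4 + F) = 7 + F)
Y = -81 (Y = -3*(16 + (7 + 4)) = -3*(16 + 11) = -3*27 = -81)
W = -55/51 (W = -220*1/204 = -55/51 ≈ -1.0784)
I(C) = 2*C/(-5 + C) (I(C) = (2*C)/(-5 + C) = 2*C/(-5 + C))
N = -972 (N = (2*6/(-5 + 6))*(-81) = (2*6/1)*(-81) = (2*6*1)*(-81) = 12*(-81) = -972)
N*W = -972*(-55/51) = 17820/17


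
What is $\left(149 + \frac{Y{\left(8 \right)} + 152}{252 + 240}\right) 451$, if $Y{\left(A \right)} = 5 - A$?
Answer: $\frac{808027}{12} \approx 67336.0$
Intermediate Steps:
$\left(149 + \frac{Y{\left(8 \right)} + 152}{252 + 240}\right) 451 = \left(149 + \frac{\left(5 - 8\right) + 152}{252 + 240}\right) 451 = \left(149 + \frac{\left(5 - 8\right) + 152}{492}\right) 451 = \left(149 + \left(-3 + 152\right) \frac{1}{492}\right) 451 = \left(149 + 149 \cdot \frac{1}{492}\right) 451 = \left(149 + \frac{149}{492}\right) 451 = \frac{73457}{492} \cdot 451 = \frac{808027}{12}$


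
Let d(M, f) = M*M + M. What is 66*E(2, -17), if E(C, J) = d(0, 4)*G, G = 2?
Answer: 0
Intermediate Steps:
d(M, f) = M + M² (d(M, f) = M² + M = M + M²)
E(C, J) = 0 (E(C, J) = (0*(1 + 0))*2 = (0*1)*2 = 0*2 = 0)
66*E(2, -17) = 66*0 = 0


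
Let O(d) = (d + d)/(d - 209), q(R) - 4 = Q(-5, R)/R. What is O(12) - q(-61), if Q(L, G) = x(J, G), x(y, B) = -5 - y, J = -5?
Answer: -812/197 ≈ -4.1218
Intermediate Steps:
Q(L, G) = 0 (Q(L, G) = -5 - 1*(-5) = -5 + 5 = 0)
q(R) = 4 (q(R) = 4 + 0/R = 4 + 0 = 4)
O(d) = 2*d/(-209 + d) (O(d) = (2*d)/(-209 + d) = 2*d/(-209 + d))
O(12) - q(-61) = 2*12/(-209 + 12) - 1*4 = 2*12/(-197) - 4 = 2*12*(-1/197) - 4 = -24/197 - 4 = -812/197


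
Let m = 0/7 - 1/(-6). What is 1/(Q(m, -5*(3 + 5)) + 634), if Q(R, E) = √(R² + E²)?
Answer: 22824/14412815 - 6*√57601/14412815 ≈ 0.0014837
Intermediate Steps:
m = ⅙ (m = 0*(⅐) - 1*(-⅙) = 0 + ⅙ = ⅙ ≈ 0.16667)
Q(R, E) = √(E² + R²)
1/(Q(m, -5*(3 + 5)) + 634) = 1/(√((-5*(3 + 5))² + (⅙)²) + 634) = 1/(√((-5*8)² + 1/36) + 634) = 1/(√((-40)² + 1/36) + 634) = 1/(√(1600 + 1/36) + 634) = 1/(√(57601/36) + 634) = 1/(√57601/6 + 634) = 1/(634 + √57601/6)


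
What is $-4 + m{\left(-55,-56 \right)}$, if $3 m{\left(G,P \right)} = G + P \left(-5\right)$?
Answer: $71$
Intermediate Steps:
$m{\left(G,P \right)} = - \frac{5 P}{3} + \frac{G}{3}$ ($m{\left(G,P \right)} = \frac{G + P \left(-5\right)}{3} = \frac{G - 5 P}{3} = - \frac{5 P}{3} + \frac{G}{3}$)
$-4 + m{\left(-55,-56 \right)} = -4 + \left(\left(- \frac{5}{3}\right) \left(-56\right) + \frac{1}{3} \left(-55\right)\right) = -4 + \left(\frac{280}{3} - \frac{55}{3}\right) = -4 + 75 = 71$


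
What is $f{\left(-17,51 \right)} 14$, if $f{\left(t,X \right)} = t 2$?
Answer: $-476$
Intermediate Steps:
$f{\left(t,X \right)} = 2 t$
$f{\left(-17,51 \right)} 14 = 2 \left(-17\right) 14 = \left(-34\right) 14 = -476$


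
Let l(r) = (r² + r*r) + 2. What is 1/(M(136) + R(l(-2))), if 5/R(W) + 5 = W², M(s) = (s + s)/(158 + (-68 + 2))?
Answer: 437/1315 ≈ 0.33232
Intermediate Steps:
l(r) = 2 + 2*r² (l(r) = (r² + r²) + 2 = 2*r² + 2 = 2 + 2*r²)
M(s) = s/46 (M(s) = (2*s)/(158 - 66) = (2*s)/92 = (2*s)*(1/92) = s/46)
R(W) = 5/(-5 + W²)
1/(M(136) + R(l(-2))) = 1/((1/46)*136 + 5/(-5 + (2 + 2*(-2)²)²)) = 1/(68/23 + 5/(-5 + (2 + 2*4)²)) = 1/(68/23 + 5/(-5 + (2 + 8)²)) = 1/(68/23 + 5/(-5 + 10²)) = 1/(68/23 + 5/(-5 + 100)) = 1/(68/23 + 5/95) = 1/(68/23 + 5*(1/95)) = 1/(68/23 + 1/19) = 1/(1315/437) = 437/1315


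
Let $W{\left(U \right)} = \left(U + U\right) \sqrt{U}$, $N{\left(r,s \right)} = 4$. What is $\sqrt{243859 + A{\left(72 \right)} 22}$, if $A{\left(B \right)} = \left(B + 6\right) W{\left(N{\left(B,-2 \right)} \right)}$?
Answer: $\sqrt{271315} \approx 520.88$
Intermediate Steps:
$W{\left(U \right)} = 2 U^{\frac{3}{2}}$ ($W{\left(U \right)} = 2 U \sqrt{U} = 2 U^{\frac{3}{2}}$)
$A{\left(B \right)} = 96 + 16 B$ ($A{\left(B \right)} = \left(B + 6\right) 2 \cdot 4^{\frac{3}{2}} = \left(6 + B\right) 2 \cdot 8 = \left(6 + B\right) 16 = 96 + 16 B$)
$\sqrt{243859 + A{\left(72 \right)} 22} = \sqrt{243859 + \left(96 + 16 \cdot 72\right) 22} = \sqrt{243859 + \left(96 + 1152\right) 22} = \sqrt{243859 + 1248 \cdot 22} = \sqrt{243859 + 27456} = \sqrt{271315}$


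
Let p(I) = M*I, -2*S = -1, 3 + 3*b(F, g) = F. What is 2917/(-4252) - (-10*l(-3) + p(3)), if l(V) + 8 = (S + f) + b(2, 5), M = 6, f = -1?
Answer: -1365139/12756 ≈ -107.02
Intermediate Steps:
b(F, g) = -1 + F/3
S = 1/2 (S = -1/2*(-1) = 1/2 ≈ 0.50000)
p(I) = 6*I
l(V) = -53/6 (l(V) = -8 + ((1/2 - 1) + (-1 + (1/3)*2)) = -8 + (-1/2 + (-1 + 2/3)) = -8 + (-1/2 - 1/3) = -8 - 5/6 = -53/6)
2917/(-4252) - (-10*l(-3) + p(3)) = 2917/(-4252) - (-10*(-53/6) + 6*3) = 2917*(-1/4252) - (265/3 + 18) = -2917/4252 - 1*319/3 = -2917/4252 - 319/3 = -1365139/12756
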